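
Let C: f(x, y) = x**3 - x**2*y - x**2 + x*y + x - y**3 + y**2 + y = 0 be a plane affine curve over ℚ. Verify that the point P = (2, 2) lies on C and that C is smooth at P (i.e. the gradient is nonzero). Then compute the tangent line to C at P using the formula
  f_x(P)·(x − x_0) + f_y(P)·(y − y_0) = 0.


Tangent line at P: 3*x - 9*y + 12 = 0.

Step 1: f(2, 2) = 0, so P lies on C.
Step 2: partial derivatives
  f_x(x, y) = 3*x**2 - 2*x*y - 2*x + y + 1, f_y(x, y) = -x**2 + x - 3*y**2 + 2*y + 1.
  f_x(P) = 3, f_y(P) = -9 (gradient nonzero, so P is smooth).
Step 3: tangent line at P: 3·(x − 2) + -9·(y − 2) = 0.
Expanding: 3*x - 9*y + 12 = 0.


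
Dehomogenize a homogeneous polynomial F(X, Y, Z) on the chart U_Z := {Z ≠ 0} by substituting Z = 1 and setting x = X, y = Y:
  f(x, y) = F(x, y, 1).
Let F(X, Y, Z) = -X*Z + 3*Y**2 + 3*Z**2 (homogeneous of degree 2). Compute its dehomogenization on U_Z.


f(x, y) = -x + 3*y**2 + 3

On U_Z we set Z = 1. Each monomial c·X^i·Y^j·Z^k in F becomes c·x^i·y^j·1^k = c·x^i·y^j.
Substituting Z = 1: F(X, Y, 1) = -x + 3*y**2 + 3.
Note: deg(f) ≤ deg(F) = 2; strict inequality happens when F is divisible by Z (lost terms).


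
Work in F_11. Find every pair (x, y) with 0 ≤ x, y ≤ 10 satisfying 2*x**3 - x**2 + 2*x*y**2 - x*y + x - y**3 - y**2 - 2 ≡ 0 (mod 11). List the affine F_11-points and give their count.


Affine F_11-points: {(1, 0), (2, 7), (3, 3), (3, 10), (5, 1), (6, 10), (8, 10), (9, 5)}; count = 8.

For each of the 121 pairs (x, y) ∈ F_11², evaluate f(x, y) mod 11. Record the zeros.
  x = 0: [0↦9, 1↦7, 2↦8, 3↦6, 4↦6, 5↦2, 6↦10, 7↦2, 8↦5, 9↦2, 10↦9]  zeros at y ∈ ∅
  x = 1: [0↦0, 1↦10, 2↦5, 3↦1, 4↦3, 5↦5, 6↦1, 7↦7, 8↦6, 9↦3, 10↦3]  zeros at y ∈ {0}
  x = 2: [0↦1, 1↦1, 2↦1, 3↦6, 4↦10, 5↦7, 6↦2, 7↦0, 8↦6, 9↦3, 10↦7]  zeros at y ∈ {7}
  x = 3: [0↦2, 1↦3, 2↦8, 3↦0, 4↦6, 5↦9, 6↦3, 7↦4, 8↦6, 9↦3, 10↦0]  zeros at y ∈ {3, 10}
  x = 4: [0↦4, 1↦6, 2↦5, 3↦6, 4↦3, 5↦1, 6↦5, 7↦9, 8↦7, 9↦4, 10↦5]  zeros at y ∈ ∅
  x = 5: [0↦8, 1↦0, 2↦4, 3↦3, 4↦2, 5↦6, 6↦9, 7↦5, 8↦10, 9↦7, 10↦1]  zeros at y ∈ {1}
  x = 6: [0↦4, 1↦8, 2↦6, 3↦3, 4↦4, 5↦3, 6↦5, 7↦4, 8↦5, 9↦2, 10↦0]  zeros at y ∈ {10}
  x = 7: [0↦4, 1↦9, 2↦1, 3↦7, 4↦10, 5↦4, 6↦5, 7↦7, 8↦4, 9↦1, 10↦3]  zeros at y ∈ ∅
  x = 8: [0↦9, 1↦4, 2↦1, 3↦5, 4↦10, 5↦10, 6↦10, 7↦4, 8↦8, 9↦5, 10↦0]  zeros at y ∈ {10}
  x = 9: [0↦9, 1↦5, 2↦7, 3↦9, 4↦5, 5↦0, 6↦10, 7↦7, 8↦7, 9↦4, 10↦3]  zeros at y ∈ {5}
  x = 10: [0↦5, 1↦2, 2↦9, 3↦9, 4↦7, 5↦8, 6↦6, 7↦6, 8↦2, 9↦10, 10↦2]  zeros at y ∈ ∅
Collecting zeros: affine points = {(1, 0), (2, 7), (3, 3), (3, 10), (5, 1), (6, 10), (8, 10), (9, 5)}.
Total count |C(F_11)_aff| = 8.


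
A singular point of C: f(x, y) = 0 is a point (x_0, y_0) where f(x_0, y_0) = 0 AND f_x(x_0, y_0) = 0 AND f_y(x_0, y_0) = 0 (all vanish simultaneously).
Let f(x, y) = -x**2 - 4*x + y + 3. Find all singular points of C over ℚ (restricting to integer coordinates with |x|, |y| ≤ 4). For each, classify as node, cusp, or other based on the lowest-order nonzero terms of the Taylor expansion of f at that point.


No singular points in the scanned grid; C is smooth there.

Compute partial derivatives:
  f_x = -2*x - 4.
  f_y = 1.
f_y = 1 is a nonzero constant, so f_y never vanishes: no point (x, y) can satisfy f = f_x = f_y = 0. In particular no (x, y) ∈ {−4, ..., 4}² is singular; the curve is smooth.


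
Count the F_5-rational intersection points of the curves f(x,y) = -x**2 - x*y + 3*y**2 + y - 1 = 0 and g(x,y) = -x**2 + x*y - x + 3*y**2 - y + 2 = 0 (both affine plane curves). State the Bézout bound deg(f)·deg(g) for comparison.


Common zeros: {(2, 2), (3, 0)}; count = 2; Bézout bound = 4.

deg(f) = 2, deg(g) = 2, so Bézout bound = 4.
Scan x ∈ F_5. For each x, list the y ∈ F_5 with f(x, y) ≡ 0 and those with g(x, y) ≡ 0 (mod 5); the common zeros in that column are the intersection.
  x = 0: f ≡ 0 at y ∈ ∅; g ≡ 0 at y ∈ ∅; common: ∅.
  x = 1: f ≡ 0 at y ∈ {2, 3}; g ≡ 0 at y ∈ {0}; common: ∅.
  x = 2: f ≡ 0 at y ∈ {0, 2}; g ≡ 0 at y ∈ {1, 2}; common: {2}.
  x = 3: f ≡ 0 at y ∈ {0, 4}; g ≡ 0 at y ∈ {0, 1}; common: {0}.
  x = 4: f ≡ 0 at y ∈ ∅; g ≡ 0 at y ∈ {2}; common: ∅.
Collecting: common zeros = {(2, 2), (3, 0)}, so the count is 2.
Comparison with the Bézout bound: 2 ≤ 4 = deg(f)·deg(g), as expected for curves with no common component (the affine F_5-count falls short of the bound because intersections may lie at infinity, over extension fields, or carry multiplicity).


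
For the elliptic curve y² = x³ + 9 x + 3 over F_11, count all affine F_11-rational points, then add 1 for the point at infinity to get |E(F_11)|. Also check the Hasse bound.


Affine points = {(0, 5), (0, 6), (4, 2), (4, 9), (6, 3), (6, 8), (8, 2), (8, 9), (10, 2), (10, 9)}; affine count = 10; |E(F_11)| = 11.

Discriminant check: Δ ∝ 4a³ + 27b² = 4·9³ + 27·3² = 4·729 + 27·9 ≡ 2 (mod 11). Nonzero ⇒ E is nonsingular.
For each x ∈ F_11, compute rhs = x³ + 9·x + 3 mod 11, then count y ∈ F_11 with y² ≡ rhs.
  x = 0: rhs = 3, matching y values: 5, 6 (2 points).
  x = 1: rhs = 2, matching y values: none (0 points).
  x = 2: rhs = 7, matching y values: none (0 points).
  x = 3: rhs = 2, matching y values: none (0 points).
  x = 4: rhs = 4, matching y values: 2, 9 (2 points).
  x = 5: rhs = 8, matching y values: none (0 points).
  x = 6: rhs = 9, matching y values: 3, 8 (2 points).
  x = 7: rhs = 2, matching y values: none (0 points).
  x = 8: rhs = 4, matching y values: 2, 9 (2 points).
  x = 9: rhs = 10, matching y values: none (0 points).
  x = 10: rhs = 4, matching y values: 2, 9 (2 points).
Total affine count: 10.
Full point count |E(F_11)| = 10 + 1 = 11.
Hasse bound: |11 − (11+1)| = |-1| = 1 ≤ 2√11 ≈ 6.6332 ✓.


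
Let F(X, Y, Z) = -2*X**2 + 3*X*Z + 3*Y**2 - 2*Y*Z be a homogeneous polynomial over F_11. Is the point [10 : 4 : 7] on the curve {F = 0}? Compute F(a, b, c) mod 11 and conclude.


F(10,4,7) ≡ 2 (mod 11); P is NOT on the curve.

Evaluate F(10, 4, 7) term-by-term (mod 11).
  -2*X**2 ↦ -2·100·1·1 = -200
  3*X*Z ↦ 3·10·1·7 = 210
  3*Y**2 ↦ 3·1·16·1 = 48
  -2*Y*Z ↦ -2·1·4·7 = -56
Sum: F(10, 4, 7) = (-200) + (210) + (48) + (-56) = 2.
Reducing mod 11: 2 ≡ 2 (mod 11).
Since F(a, b, c) ≡ 2 ≠ 0 (mod 11), P does NOT lie on the curve.


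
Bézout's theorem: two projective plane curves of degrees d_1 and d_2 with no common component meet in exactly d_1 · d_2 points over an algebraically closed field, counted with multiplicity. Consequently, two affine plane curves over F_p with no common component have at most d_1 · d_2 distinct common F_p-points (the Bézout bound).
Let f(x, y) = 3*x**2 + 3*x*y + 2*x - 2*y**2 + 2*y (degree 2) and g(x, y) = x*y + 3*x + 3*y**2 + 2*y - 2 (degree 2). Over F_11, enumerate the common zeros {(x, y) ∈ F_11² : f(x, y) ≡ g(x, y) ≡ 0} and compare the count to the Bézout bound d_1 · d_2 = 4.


Common zeros: {(2, 1)}; count = 1; Bézout bound = 4.

deg(f) = 2, deg(g) = 2, so Bézout bound = 4.
Scan x ∈ F_11. For each x, list the y ∈ F_11 with f(x, y) ≡ 0 and those with g(x, y) ≡ 0 (mod 11); the common zeros in that column are the intersection.
  x = 0: f ≡ 0 at y ∈ {0, 1}; g ≡ 0 at y ∈ ∅; common: ∅.
  x = 1: f ≡ 0 at y ∈ ∅; g ≡ 0 at y ∈ ∅; common: ∅.
  x = 2: f ≡ 0 at y ∈ {1, 3}; g ≡ 0 at y ∈ {1, 5}; common: {1}.
  x = 3: f ≡ 0 at y ∈ {0}; g ≡ 0 at y ∈ ∅; common: ∅.
  x = 4: f ≡ 0 at y ∈ ∅; g ≡ 0 at y ∈ {3, 6}; common: ∅.
  x = 5: f ≡ 0 at y ∈ {4, 10}; g ≡ 0 at y ∈ {7, 9}; common: ∅.
  x = 6: f ≡ 0 at y ∈ ∅; g ≡ 0 at y ∈ {2, 10}; common: ∅.
  x = 7: f ≡ 0 at y ∈ ∅; g ≡ 0 at y ∈ ∅; common: ∅.
  x = 8: f ≡ 0 at y ∈ ∅; g ≡ 0 at y ∈ {0, 4}; common: ∅.
  x = 9: f ≡ 0 at y ∈ {3, 6}; g ≡ 0 at y ∈ ∅; common: ∅.
  x = 10: f ≡ 0 at y ∈ {6, 10}; g ≡ 0 at y ∈ ∅; common: ∅.
Collecting: common zeros = {(2, 1)}, so the count is 1.
Comparison with the Bézout bound: 1 ≤ 4 = deg(f)·deg(g), as expected for curves with no common component (the affine F_11-count falls short of the bound because intersections may lie at infinity, over extension fields, or carry multiplicity).


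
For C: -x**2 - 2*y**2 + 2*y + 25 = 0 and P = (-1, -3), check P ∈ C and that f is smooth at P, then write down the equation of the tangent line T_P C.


Tangent line at P: 2*x + 14*y + 44 = 0.

Step 1: f(-1, -3) = 0, so P lies on C.
Step 2: partial derivatives
  f_x(x, y) = -2*x, f_y(x, y) = 2 - 4*y.
  f_x(P) = 2, f_y(P) = 14 (gradient nonzero, so P is smooth).
Step 3: tangent line at P: 2·(x − -1) + 14·(y − -3) = 0.
Expanding: 2*x + 14*y + 44 = 0.


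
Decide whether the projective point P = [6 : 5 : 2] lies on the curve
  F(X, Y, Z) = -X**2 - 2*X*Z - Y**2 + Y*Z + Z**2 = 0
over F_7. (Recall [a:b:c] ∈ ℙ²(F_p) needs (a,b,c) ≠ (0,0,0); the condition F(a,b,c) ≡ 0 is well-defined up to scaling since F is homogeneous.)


F(6,5,2) ≡ 6 (mod 7); P is NOT on the curve.

Evaluate F(6, 5, 2) term-by-term (mod 7).
  -X**2 ↦ -1·36·1·1 = -36
  -2*X*Z ↦ -2·6·1·2 = -24
  -Y**2 ↦ -1·1·25·1 = -25
  Y*Z ↦ 1·1·5·2 = 10
  Z**2 ↦ 1·1·1·4 = 4
Sum: F(6, 5, 2) = (-36) + (-24) + (-25) + (10) + (4) = -71.
Reducing mod 7: -71 ≡ 6 (mod 7).
Since F(a, b, c) ≡ 6 ≠ 0 (mod 7), P does NOT lie on the curve.


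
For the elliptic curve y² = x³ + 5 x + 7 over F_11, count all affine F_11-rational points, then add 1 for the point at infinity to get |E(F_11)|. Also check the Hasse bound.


Affine points = {(2, 5), (2, 6), (3, 4), (3, 7), (4, 5), (4, 6), (5, 5), (5, 6), (6, 0), (7, 0), (8, 3), (8, 8), (9, 0), (10, 1), (10, 10)}; affine count = 15; |E(F_11)| = 16.

Discriminant check: Δ ∝ 4a³ + 27b² = 4·5³ + 27·7² = 4·125 + 27·49 ≡ 8 (mod 11). Nonzero ⇒ E is nonsingular.
For each x ∈ F_11, compute rhs = x³ + 5·x + 7 mod 11, then count y ∈ F_11 with y² ≡ rhs.
  x = 0: rhs = 7, matching y values: none (0 points).
  x = 1: rhs = 2, matching y values: none (0 points).
  x = 2: rhs = 3, matching y values: 5, 6 (2 points).
  x = 3: rhs = 5, matching y values: 4, 7 (2 points).
  x = 4: rhs = 3, matching y values: 5, 6 (2 points).
  x = 5: rhs = 3, matching y values: 5, 6 (2 points).
  x = 6: rhs = 0, matching y values: 0 (1 points).
  x = 7: rhs = 0, matching y values: 0 (1 points).
  x = 8: rhs = 9, matching y values: 3, 8 (2 points).
  x = 9: rhs = 0, matching y values: 0 (1 points).
  x = 10: rhs = 1, matching y values: 1, 10 (2 points).
Total affine count: 15.
Full point count |E(F_11)| = 15 + 1 = 16.
Hasse bound: |16 − (11+1)| = |4| = 4 ≤ 2√11 ≈ 6.6332 ✓.


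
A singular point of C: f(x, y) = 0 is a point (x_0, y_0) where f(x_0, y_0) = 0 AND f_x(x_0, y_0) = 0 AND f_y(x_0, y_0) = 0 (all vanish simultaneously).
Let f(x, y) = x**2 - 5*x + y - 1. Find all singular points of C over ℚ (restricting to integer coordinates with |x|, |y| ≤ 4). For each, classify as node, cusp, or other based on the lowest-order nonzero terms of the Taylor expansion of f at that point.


No singular points in the scanned grid; C is smooth there.

Compute partial derivatives:
  f_x = 2*x - 5.
  f_y = 1.
f_y = 1 is a nonzero constant, so f_y never vanishes: no point (x, y) can satisfy f = f_x = f_y = 0. In particular no (x, y) ∈ {−4, ..., 4}² is singular; the curve is smooth.


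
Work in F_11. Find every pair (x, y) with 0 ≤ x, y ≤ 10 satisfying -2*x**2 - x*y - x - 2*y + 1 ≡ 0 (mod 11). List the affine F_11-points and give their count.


Affine F_11-points: {(0, 6), (1, 3), (2, 6), (3, 7), (4, 7), (5, 8), (6, 0), (7, 8), (8, 3), (10, 0)}; count = 10.

For each of the 121 pairs (x, y) ∈ F_11², evaluate f(x, y) mod 11. Record the zeros.
  x = 0: [0↦1, 1↦10, 2↦8, 3↦6, 4↦4, 5↦2, 6↦0, 7↦9, 8↦7, 9↦5, 10↦3]  zeros at y ∈ {6}
  x = 1: [0↦9, 1↦6, 2↦3, 3↦0, 4↦8, 5↦5, 6↦2, 7↦10, 8↦7, 9↦4, 10↦1]  zeros at y ∈ {3}
  x = 2: [0↦2, 1↦9, 2↦5, 3↦1, 4↦8, 5↦4, 6↦0, 7↦7, 8↦3, 9↦10, 10↦6]  zeros at y ∈ {6}
  x = 3: [0↦2, 1↦8, 2↦3, 3↦9, 4↦4, 5↦10, 6↦5, 7↦0, 8↦6, 9↦1, 10↦7]  zeros at y ∈ {7}
  x = 4: [0↦9, 1↦3, 2↦8, 3↦2, 4↦7, 5↦1, 6↦6, 7↦0, 8↦5, 9↦10, 10↦4]  zeros at y ∈ {7}
  x = 5: [0↦1, 1↦5, 2↦9, 3↦2, 4↦6, 5↦10, 6↦3, 7↦7, 8↦0, 9↦4, 10↦8]  zeros at y ∈ {8}
  x = 6: [0↦0, 1↦3, 2↦6, 3↦9, 4↦1, 5↦4, 6↦7, 7↦10, 8↦2, 9↦5, 10↦8]  zeros at y ∈ {0}
  x = 7: [0↦6, 1↦8, 2↦10, 3↦1, 4↦3, 5↦5, 6↦7, 7↦9, 8↦0, 9↦2, 10↦4]  zeros at y ∈ {8}
  x = 8: [0↦8, 1↦9, 2↦10, 3↦0, 4↦1, 5↦2, 6↦3, 7↦4, 8↦5, 9↦6, 10↦7]  zeros at y ∈ {3}
  x = 9: [0↦6, 1↦6, 2↦6, 3↦6, 4↦6, 5↦6, 6↦6, 7↦6, 8↦6, 9↦6, 10↦6]  zeros at y ∈ ∅
  x = 10: [0↦0, 1↦10, 2↦9, 3↦8, 4↦7, 5↦6, 6↦5, 7↦4, 8↦3, 9↦2, 10↦1]  zeros at y ∈ {0}
Collecting zeros: affine points = {(0, 6), (1, 3), (2, 6), (3, 7), (4, 7), (5, 8), (6, 0), (7, 8), (8, 3), (10, 0)}.
Total count |C(F_11)_aff| = 10.


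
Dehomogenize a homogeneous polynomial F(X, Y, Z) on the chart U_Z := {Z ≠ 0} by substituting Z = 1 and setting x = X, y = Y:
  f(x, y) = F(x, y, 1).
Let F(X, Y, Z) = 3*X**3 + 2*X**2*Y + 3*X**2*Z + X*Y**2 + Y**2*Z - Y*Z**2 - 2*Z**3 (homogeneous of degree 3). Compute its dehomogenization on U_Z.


f(x, y) = 3*x**3 + 2*x**2*y + 3*x**2 + x*y**2 + y**2 - y - 2

On U_Z we set Z = 1. Each monomial c·X^i·Y^j·Z^k in F becomes c·x^i·y^j·1^k = c·x^i·y^j.
Substituting Z = 1: F(X, Y, 1) = 3*x**3 + 2*x**2*y + 3*x**2 + x*y**2 + y**2 - y - 2.
Note: deg(f) ≤ deg(F) = 3; strict inequality happens when F is divisible by Z (lost terms).


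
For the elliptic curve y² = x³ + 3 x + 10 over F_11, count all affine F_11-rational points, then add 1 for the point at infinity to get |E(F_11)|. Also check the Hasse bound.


Affine points = {(1, 5), (1, 6), (4, 3), (4, 8), (7, 0)}; affine count = 5; |E(F_11)| = 6.

Discriminant check: Δ ∝ 4a³ + 27b² = 4·3³ + 27·10² = 4·27 + 27·100 ≡ 3 (mod 11). Nonzero ⇒ E is nonsingular.
For each x ∈ F_11, compute rhs = x³ + 3·x + 10 mod 11, then count y ∈ F_11 with y² ≡ rhs.
  x = 0: rhs = 10, matching y values: none (0 points).
  x = 1: rhs = 3, matching y values: 5, 6 (2 points).
  x = 2: rhs = 2, matching y values: none (0 points).
  x = 3: rhs = 2, matching y values: none (0 points).
  x = 4: rhs = 9, matching y values: 3, 8 (2 points).
  x = 5: rhs = 7, matching y values: none (0 points).
  x = 6: rhs = 2, matching y values: none (0 points).
  x = 7: rhs = 0, matching y values: 0 (1 points).
  x = 8: rhs = 7, matching y values: none (0 points).
  x = 9: rhs = 7, matching y values: none (0 points).
  x = 10: rhs = 6, matching y values: none (0 points).
Total affine count: 5.
Full point count |E(F_11)| = 5 + 1 = 6.
Hasse bound: |6 − (11+1)| = |-6| = 6 ≤ 2√11 ≈ 6.6332 ✓.


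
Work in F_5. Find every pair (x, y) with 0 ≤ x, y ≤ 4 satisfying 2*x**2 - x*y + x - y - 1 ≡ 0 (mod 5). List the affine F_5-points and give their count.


Affine F_5-points: {(0, 4), (1, 1), (2, 3), (3, 0), (4, 0), (4, 1), (4, 2), (4, 3), (4, 4)}; count = 9.

For each of the 25 pairs (x, y) ∈ F_5², evaluate f(x, y) mod 5. Record the zeros.
  x = 0: [0↦4, 1↦3, 2↦2, 3↦1, 4↦0]  zeros at y ∈ {4}
  x = 1: [0↦2, 1↦0, 2↦3, 3↦1, 4↦4]  zeros at y ∈ {1}
  x = 2: [0↦4, 1↦1, 2↦3, 3↦0, 4↦2]  zeros at y ∈ {3}
  x = 3: [0↦0, 1↦1, 2↦2, 3↦3, 4↦4]  zeros at y ∈ {0}
  x = 4: [0↦0, 1↦0, 2↦0, 3↦0, 4↦0]  zeros at y ∈ {0, 1, 2, 3, 4}
Collecting zeros: affine points = {(0, 4), (1, 1), (2, 3), (3, 0), (4, 0), (4, 1), (4, 2), (4, 3), (4, 4)}.
Total count |C(F_5)_aff| = 9.


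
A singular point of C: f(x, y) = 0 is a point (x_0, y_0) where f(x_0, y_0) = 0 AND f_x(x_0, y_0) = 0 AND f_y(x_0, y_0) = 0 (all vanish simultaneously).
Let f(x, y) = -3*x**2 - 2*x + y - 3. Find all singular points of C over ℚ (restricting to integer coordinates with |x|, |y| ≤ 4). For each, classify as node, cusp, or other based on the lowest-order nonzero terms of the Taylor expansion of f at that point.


No singular points in the scanned grid; C is smooth there.

Compute partial derivatives:
  f_x = -6*x - 2.
  f_y = 1.
f_y = 1 is a nonzero constant, so f_y never vanishes: no point (x, y) can satisfy f = f_x = f_y = 0. In particular no (x, y) ∈ {−4, ..., 4}² is singular; the curve is smooth.


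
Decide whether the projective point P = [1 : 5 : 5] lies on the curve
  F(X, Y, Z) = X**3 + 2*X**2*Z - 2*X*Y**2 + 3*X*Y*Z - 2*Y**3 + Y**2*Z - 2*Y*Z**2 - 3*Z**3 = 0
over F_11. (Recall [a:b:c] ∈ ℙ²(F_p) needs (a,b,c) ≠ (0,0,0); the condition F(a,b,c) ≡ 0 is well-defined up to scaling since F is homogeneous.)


F(1,5,5) ≡ 1 (mod 11); P is NOT on the curve.

Evaluate F(1, 5, 5) term-by-term (mod 11).
  X**3 ↦ 1·1·1·1 = 1
  2*X**2*Z ↦ 2·1·1·5 = 10
  -2*X*Y**2 ↦ -2·1·25·1 = -50
  3*X*Y*Z ↦ 3·1·5·5 = 75
  -2*Y**3 ↦ -2·1·125·1 = -250
  Y**2*Z ↦ 1·1·25·5 = 125
  -2*Y*Z**2 ↦ -2·1·5·25 = -250
  -3*Z**3 ↦ -3·1·1·125 = -375
Sum: F(1, 5, 5) = (1) + (10) + (-50) + (75) + (-250) + (125) + (-250) + (-375) = -714.
Reducing mod 11: -714 ≡ 1 (mod 11).
Since F(a, b, c) ≡ 1 ≠ 0 (mod 11), P does NOT lie on the curve.


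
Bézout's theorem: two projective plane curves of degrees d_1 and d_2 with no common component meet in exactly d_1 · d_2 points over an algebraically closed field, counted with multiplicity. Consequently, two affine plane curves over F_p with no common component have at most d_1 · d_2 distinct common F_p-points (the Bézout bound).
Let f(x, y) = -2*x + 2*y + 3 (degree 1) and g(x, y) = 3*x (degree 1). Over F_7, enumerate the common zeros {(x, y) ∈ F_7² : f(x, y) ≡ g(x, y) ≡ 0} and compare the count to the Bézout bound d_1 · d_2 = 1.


Common zeros: {(0, 2)}; count = 1; Bézout bound = 1.

deg(f) = 1, deg(g) = 1, so Bézout bound = 1.
Scan x ∈ F_7. For each x, list the y ∈ F_7 with f(x, y) ≡ 0 and those with g(x, y) ≡ 0 (mod 7); the common zeros in that column are the intersection.
  x = 0: f ≡ 0 at y ∈ {2}; g ≡ 0 at y ∈ {0, 1, 2, 3, 4, 5, 6}; common: {2}.
  x = 1: f ≡ 0 at y ∈ {3}; g ≡ 0 at y ∈ ∅; common: ∅.
  x = 2: f ≡ 0 at y ∈ {4}; g ≡ 0 at y ∈ ∅; common: ∅.
  x = 3: f ≡ 0 at y ∈ {5}; g ≡ 0 at y ∈ ∅; common: ∅.
  x = 4: f ≡ 0 at y ∈ {6}; g ≡ 0 at y ∈ ∅; common: ∅.
  x = 5: f ≡ 0 at y ∈ {0}; g ≡ 0 at y ∈ ∅; common: ∅.
  x = 6: f ≡ 0 at y ∈ {1}; g ≡ 0 at y ∈ ∅; common: ∅.
Collecting: common zeros = {(0, 2)}, so the count is 1.
Comparison with the Bézout bound: 1 ≤ 1 = deg(f)·deg(g), as expected for curves with no common component (the bound is attained).


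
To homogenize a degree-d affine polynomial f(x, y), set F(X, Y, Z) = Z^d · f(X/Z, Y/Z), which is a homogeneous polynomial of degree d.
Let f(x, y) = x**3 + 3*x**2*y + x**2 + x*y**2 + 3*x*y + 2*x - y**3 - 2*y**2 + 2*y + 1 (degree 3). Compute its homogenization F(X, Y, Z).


F(X, Y, Z) = X**3 + 3*X**2*Y + X**2*Z + X*Y**2 + 3*X*Y*Z + 2*X*Z**2 - Y**3 - 2*Y**2*Z + 2*Y*Z**2 + Z**3

deg(f) = 3.
Substitute x = X/Z, y = Y/Z into f, then multiply by Z^3.
  monomial 1·x^3·y^0 ↦ 1·X^3·Y^0·Z^0.
  monomial 3·x^2·y^1 ↦ 3·X^2·Y^1·Z^0.
  monomial 1·x^2·y^0 ↦ 1·X^2·Y^0·Z^1.
  monomial 1·x^1·y^2 ↦ 1·X^1·Y^2·Z^0.
  monomial 3·x^1·y^1 ↦ 3·X^1·Y^1·Z^1.
  monomial 2·x^1·y^0 ↦ 2·X^1·Y^0·Z^2.
  monomial -1·x^0·y^3 ↦ -1·X^0·Y^3·Z^0.
  monomial -2·x^0·y^2 ↦ -2·X^0·Y^2·Z^1.
  monomial 2·x^0·y^1 ↦ 2·X^0·Y^1·Z^2.
  monomial 1·x^0·y^0 ↦ 1·X^0·Y^0·Z^3.
Collecting: F(X, Y, Z) = X**3 + 3*X**2*Y + X**2*Z + X*Y**2 + 3*X*Y*Z + 2*X*Z**2 - Y**3 - 2*Y**2*Z + 2*Y*Z**2 + Z**3.


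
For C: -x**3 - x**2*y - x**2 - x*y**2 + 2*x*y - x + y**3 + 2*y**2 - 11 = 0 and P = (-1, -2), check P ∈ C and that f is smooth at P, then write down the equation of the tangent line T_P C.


Tangent line at P: -14*x - 3*y - 20 = 0.

Step 1: f(-1, -2) = 0, so P lies on C.
Step 2: partial derivatives
  f_x(x, y) = -3*x**2 - 2*x*y - 2*x - y**2 + 2*y - 1, f_y(x, y) = -x**2 - 2*x*y + 2*x + 3*y**2 + 4*y.
  f_x(P) = -14, f_y(P) = -3 (gradient nonzero, so P is smooth).
Step 3: tangent line at P: -14·(x − -1) + -3·(y − -2) = 0.
Expanding: -14*x - 3*y - 20 = 0.


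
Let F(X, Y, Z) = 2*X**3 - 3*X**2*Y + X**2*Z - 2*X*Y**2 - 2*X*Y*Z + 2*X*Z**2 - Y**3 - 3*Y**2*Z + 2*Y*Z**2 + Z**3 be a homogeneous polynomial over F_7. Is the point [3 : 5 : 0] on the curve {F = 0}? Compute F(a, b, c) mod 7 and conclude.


F(3,5,0) ≡ 1 (mod 7); P is NOT on the curve.

Evaluate F(3, 5, 0) term-by-term (mod 7).
  2*X**3 ↦ 2·27·1·1 = 54
  -3*X**2*Y ↦ -3·9·5·1 = -135
  X**2*Z ↦ 1·9·1·0 = 0
  -2*X*Y**2 ↦ -2·3·25·1 = -150
  -2*X*Y*Z ↦ -2·3·5·0 = 0
  2*X*Z**2 ↦ 2·3·1·0 = 0
  -Y**3 ↦ -1·1·125·1 = -125
  -3*Y**2*Z ↦ -3·1·25·0 = 0
  2*Y*Z**2 ↦ 2·1·5·0 = 0
  Z**3 ↦ 1·1·1·0 = 0
Sum: F(3, 5, 0) = (54) + (-135) + (0) + (-150) + (0) + (0) + (-125) + (0) + (0) + (0) = -356.
Reducing mod 7: -356 ≡ 1 (mod 7).
Since F(a, b, c) ≡ 1 ≠ 0 (mod 7), P does NOT lie on the curve.


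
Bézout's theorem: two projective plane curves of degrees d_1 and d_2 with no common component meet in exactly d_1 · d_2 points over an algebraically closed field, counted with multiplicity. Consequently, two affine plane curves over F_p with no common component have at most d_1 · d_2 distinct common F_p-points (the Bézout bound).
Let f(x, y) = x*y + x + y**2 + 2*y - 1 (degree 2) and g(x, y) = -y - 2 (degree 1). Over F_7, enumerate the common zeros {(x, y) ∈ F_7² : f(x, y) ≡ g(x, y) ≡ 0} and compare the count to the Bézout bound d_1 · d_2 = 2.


Common zeros: {(6, 5)}; count = 1; Bézout bound = 2.

deg(f) = 2, deg(g) = 1, so Bézout bound = 2.
Scan x ∈ F_7. For each x, list the y ∈ F_7 with f(x, y) ≡ 0 and those with g(x, y) ≡ 0 (mod 7); the common zeros in that column are the intersection.
  x = 0: f ≡ 0 at y ∈ {2, 3}; g ≡ 0 at y ∈ {5}; common: ∅.
  x = 1: f ≡ 0 at y ∈ {0, 4}; g ≡ 0 at y ∈ {5}; common: ∅.
  x = 2: f ≡ 0 at y ∈ ∅; g ≡ 0 at y ∈ {5}; common: ∅.
  x = 3: f ≡ 0 at y ∈ ∅; g ≡ 0 at y ∈ {5}; common: ∅.
  x = 4: f ≡ 0 at y ∈ ∅; g ≡ 0 at y ∈ {5}; common: ∅.
  x = 5: f ≡ 0 at y ∈ ∅; g ≡ 0 at y ∈ {5}; common: ∅.
  x = 6: f ≡ 0 at y ∈ {1, 5}; g ≡ 0 at y ∈ {5}; common: {5}.
Collecting: common zeros = {(6, 5)}, so the count is 1.
Comparison with the Bézout bound: 1 ≤ 2 = deg(f)·deg(g), as expected for curves with no common component (the affine F_7-count falls short of the bound because intersections may lie at infinity, over extension fields, or carry multiplicity).


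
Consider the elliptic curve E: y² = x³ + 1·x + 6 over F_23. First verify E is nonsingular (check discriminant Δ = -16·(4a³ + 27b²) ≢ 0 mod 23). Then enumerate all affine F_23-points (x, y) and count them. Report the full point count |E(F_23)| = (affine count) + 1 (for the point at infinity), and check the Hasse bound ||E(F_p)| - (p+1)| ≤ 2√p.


Affine points = {(0, 11), (0, 12), (1, 10), (1, 13), (2, 4), (2, 19), (3, 6), (3, 17), (9, 10), (9, 13), (10, 2), (10, 21), (13, 10), (13, 13), (14, 2), (14, 21), (16, 1), (16, 22), (22, 2), (22, 21)}; affine count = 20; |E(F_23)| = 21.

Discriminant check: Δ ∝ 4a³ + 27b² = 4·1³ + 27·6² = 4·1 + 27·36 ≡ 10 (mod 23). Nonzero ⇒ E is nonsingular.
For each x ∈ F_23, compute rhs = x³ + 1·x + 6 mod 23, then count y ∈ F_23 with y² ≡ rhs.
  x = 0: rhs = 6, matching y values: 11, 12 (2 points).
  x = 1: rhs = 8, matching y values: 10, 13 (2 points).
  x = 2: rhs = 16, matching y values: 4, 19 (2 points).
  x = 3: rhs = 13, matching y values: 6, 17 (2 points).
  x = 4: rhs = 5, matching y values: none (0 points).
  x = 5: rhs = 21, matching y values: none (0 points).
  x = 6: rhs = 21, matching y values: none (0 points).
  x = 7: rhs = 11, matching y values: none (0 points).
  x = 8: rhs = 20, matching y values: none (0 points).
  x = 9: rhs = 8, matching y values: 10, 13 (2 points).
  x = 10: rhs = 4, matching y values: 2, 21 (2 points).
  x = 11: rhs = 14, matching y values: none (0 points).
  x = 12: rhs = 21, matching y values: none (0 points).
  x = 13: rhs = 8, matching y values: 10, 13 (2 points).
  x = 14: rhs = 4, matching y values: 2, 21 (2 points).
  x = 15: rhs = 15, matching y values: none (0 points).
  x = 16: rhs = 1, matching y values: 1, 22 (2 points).
  x = 17: rhs = 14, matching y values: none (0 points).
  x = 18: rhs = 14, matching y values: none (0 points).
  x = 19: rhs = 7, matching y values: none (0 points).
  x = 20: rhs = 22, matching y values: none (0 points).
  x = 21: rhs = 19, matching y values: none (0 points).
  x = 22: rhs = 4, matching y values: 2, 21 (2 points).
Total affine count: 20.
Full point count |E(F_23)| = 20 + 1 = 21.
Hasse bound: |21 − (23+1)| = |-3| = 3 ≤ 2√23 ≈ 9.5917 ✓.


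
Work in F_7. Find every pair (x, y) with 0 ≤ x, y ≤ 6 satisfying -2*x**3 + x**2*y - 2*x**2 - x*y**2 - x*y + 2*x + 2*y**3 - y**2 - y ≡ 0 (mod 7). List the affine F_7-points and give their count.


Affine F_7-points: {(0, 0), (0, 1), (0, 3), (2, 2), (3, 1), (3, 2), (3, 6), (4, 5), (5, 4)}; count = 9.

For each of the 49 pairs (x, y) ∈ F_7², evaluate f(x, y) mod 7. Record the zeros.
  x = 0: [0↦0, 1↦0, 2↦3, 3↦0, 4↦3, 5↦3, 6↦5]  zeros at y ∈ {0, 1, 3}
  x = 1: [0↦5, 1↦4, 2↦4, 3↦3, 4↦6, 5↦4, 6↦2]  zeros at y ∈ ∅
  x = 2: [0↦1, 1↦1, 2↦0, 3↦3, 4↦1, 5↦6, 6↦2]  zeros at y ∈ {2}
  x = 3: [0↦4, 1↦0, 2↦0, 3↦2, 4↦4, 5↦4, 6↦0]  zeros at y ∈ {1, 2, 6}
  x = 4: [0↦2, 1↦3, 2↦6, 3↦2, 4↦3, 5↦0, 6↦5]  zeros at y ∈ {5}
  x = 5: [0↦4, 1↦5, 2↦6, 3↦5, 4↦0, 5↦3, 6↦5]  zeros at y ∈ {4}
  x = 6: [0↦5, 1↦1, 2↦2, 3↦6, 4↦4, 5↦1, 6↦2]  zeros at y ∈ ∅
Collecting zeros: affine points = {(0, 0), (0, 1), (0, 3), (2, 2), (3, 1), (3, 2), (3, 6), (4, 5), (5, 4)}.
Total count |C(F_7)_aff| = 9.


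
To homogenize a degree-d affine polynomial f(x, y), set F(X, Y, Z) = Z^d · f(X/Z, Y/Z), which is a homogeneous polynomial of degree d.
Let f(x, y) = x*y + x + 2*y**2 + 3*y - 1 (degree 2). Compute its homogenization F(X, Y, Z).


F(X, Y, Z) = X*Y + X*Z + 2*Y**2 + 3*Y*Z - Z**2

deg(f) = 2.
Substitute x = X/Z, y = Y/Z into f, then multiply by Z^2.
  monomial 1·x^1·y^1 ↦ 1·X^1·Y^1·Z^0.
  monomial 1·x^1·y^0 ↦ 1·X^1·Y^0·Z^1.
  monomial 2·x^0·y^2 ↦ 2·X^0·Y^2·Z^0.
  monomial 3·x^0·y^1 ↦ 3·X^0·Y^1·Z^1.
  monomial -1·x^0·y^0 ↦ -1·X^0·Y^0·Z^2.
Collecting: F(X, Y, Z) = X*Y + X*Z + 2*Y**2 + 3*Y*Z - Z**2.


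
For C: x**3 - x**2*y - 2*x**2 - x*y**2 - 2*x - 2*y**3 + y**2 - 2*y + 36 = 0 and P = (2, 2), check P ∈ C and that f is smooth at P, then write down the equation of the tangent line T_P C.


Tangent line at P: -10*x - 34*y + 88 = 0.

Step 1: f(2, 2) = 0, so P lies on C.
Step 2: partial derivatives
  f_x(x, y) = 3*x**2 - 2*x*y - 4*x - y**2 - 2, f_y(x, y) = -x**2 - 2*x*y - 6*y**2 + 2*y - 2.
  f_x(P) = -10, f_y(P) = -34 (gradient nonzero, so P is smooth).
Step 3: tangent line at P: -10·(x − 2) + -34·(y − 2) = 0.
Expanding: -10*x - 34*y + 88 = 0.


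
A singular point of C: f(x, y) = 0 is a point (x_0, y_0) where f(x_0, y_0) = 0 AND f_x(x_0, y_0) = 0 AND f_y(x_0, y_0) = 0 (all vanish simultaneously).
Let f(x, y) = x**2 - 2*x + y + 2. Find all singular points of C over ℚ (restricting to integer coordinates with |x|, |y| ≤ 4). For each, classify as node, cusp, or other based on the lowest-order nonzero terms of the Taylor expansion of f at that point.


No singular points in the scanned grid; C is smooth there.

Compute partial derivatives:
  f_x = 2*x - 2.
  f_y = 1.
f_y = 1 is a nonzero constant, so f_y never vanishes: no point (x, y) can satisfy f = f_x = f_y = 0. In particular no (x, y) ∈ {−4, ..., 4}² is singular; the curve is smooth.


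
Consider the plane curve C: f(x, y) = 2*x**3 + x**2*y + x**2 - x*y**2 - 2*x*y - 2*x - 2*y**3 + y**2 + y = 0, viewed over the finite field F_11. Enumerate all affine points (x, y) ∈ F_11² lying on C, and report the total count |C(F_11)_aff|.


Affine F_11-points: {(0, 0), (0, 1), (0, 5), (1, 8), (2, 3), (5, 1), (8, 6), (9, 7)}; count = 8.

For each of the 121 pairs (x, y) ∈ F_11², evaluate f(x, y) mod 11. Record the zeros.
  x = 0: [0↦0, 1↦0, 2↦1, 3↦2, 4↦2, 5↦0, 6↦6, 7↦8, 8↦5, 9↦7, 10↦2]  zeros at y ∈ {0, 1, 5}
  x = 1: [0↦1, 1↦10, 2↦7, 3↦2, 4↦5, 5↦4, 6↦9, 7↦8, 8↦0, 9↦6, 10↦3]  zeros at y ∈ {8}
  x = 2: [0↦5, 1↦3, 2↦9, 3↦0, 4↦8, 5↦10, 6↦5, 7↦3, 8↦3, 9↦4, 10↦5]  zeros at y ∈ {3}
  x = 3: [0↦2, 1↦2, 2↦8, 3↦8, 4↦1, 5↦8, 6↦6, 7↦5, 8↦4, 9↦2, 10↦9]  zeros at y ∈ ∅
  x = 4: [0↦4, 1↦8, 2↦5, 3↦5, 4↦7, 5↦10, 6↦2, 7↦4, 8↦4, 9↦1, 10↦5]  zeros at y ∈ ∅
  x = 5: [0↦1, 1↦0, 2↦1, 3↦3, 4↦5, 5↦6, 6↦5, 7↦1, 8↦4, 9↦2, 10↦5]  zeros at y ∈ {1}
  x = 6: [0↦5, 1↦1, 2↦8, 3↦3, 4↦7, 5↦8, 6↦5, 7↦8, 8↦5, 9↦6, 10↦10]  zeros at y ∈ ∅
  x = 7: [0↦6, 1↦1, 2↦5, 3↦6, 4↦3, 5↦6, 6↦3, 7↦4, 8↦8, 9↦3, 10↦10]  zeros at y ∈ ∅
  x = 8: [0↦5, 1↦1, 2↦4, 3↦2, 4↦5, 5↦1, 6↦0, 7↦1, 8↦3, 9↦5, 10↦6]  zeros at y ∈ {6}
  x = 9: [0↦3, 1↦2, 2↦6, 3↦3, 4↦3, 5↦5, 6↦8, 7↦0, 8↦2, 9↦2, 10↦10]  zeros at y ∈ {7}
  x = 10: [0↦1, 1↦5, 2↦1, 3↦10, 4↦9, 5↦8, 6↦6, 7↦2, 8↦6, 9↦6, 10↦1]  zeros at y ∈ ∅
Collecting zeros: affine points = {(0, 0), (0, 1), (0, 5), (1, 8), (2, 3), (5, 1), (8, 6), (9, 7)}.
Total count |C(F_11)_aff| = 8.


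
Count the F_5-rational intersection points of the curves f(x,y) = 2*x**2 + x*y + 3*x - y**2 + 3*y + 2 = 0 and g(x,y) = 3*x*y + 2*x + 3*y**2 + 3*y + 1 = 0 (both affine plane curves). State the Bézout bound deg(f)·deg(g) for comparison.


Common zeros: ∅; count = 0; Bézout bound = 4.

deg(f) = 2, deg(g) = 2, so Bézout bound = 4.
Scan x ∈ F_5. For each x, list the y ∈ F_5 with f(x, y) ≡ 0 and those with g(x, y) ≡ 0 (mod 5); the common zeros in that column are the intersection.
  x = 0: f ≡ 0 at y ∈ ∅; g ≡ 0 at y ∈ ∅; common: ∅.
  x = 1: f ≡ 0 at y ∈ {1, 3}; g ≡ 0 at y ∈ {4}; common: ∅.
  x = 2: f ≡ 0 at y ∈ {1, 4}; g ≡ 0 at y ∈ {0, 2}; common: ∅.
  x = 3: f ≡ 0 at y ∈ ∅; g ≡ 0 at y ∈ {3}; common: ∅.
  x = 4: f ≡ 0 at y ∈ ∅; g ≡ 0 at y ∈ ∅; common: ∅.
Collecting: common zeros = ∅, so the count is 0.
Comparison with the Bézout bound: 0 ≤ 4 = deg(f)·deg(g), as expected for curves with no common component (the affine F_5-count falls short of the bound because intersections may lie at infinity, over extension fields, or carry multiplicity).


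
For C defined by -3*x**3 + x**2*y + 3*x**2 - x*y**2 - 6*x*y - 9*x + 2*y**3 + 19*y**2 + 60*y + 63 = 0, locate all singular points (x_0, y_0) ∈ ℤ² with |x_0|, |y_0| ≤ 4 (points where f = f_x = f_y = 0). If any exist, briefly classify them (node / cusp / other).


Singular points: {(0, -3)}; classification: cusp.

Compute partial derivatives:
  f_x = -9*x**2 + 2*x*y + 6*x - y**2 - 6*y - 9.
  f_y = x**2 - 2*x*y - 6*x + 6*y**2 + 38*y + 60.
Scan x_0 ∈ {−4, ..., 4}. For each x_0, f_y(x_0, y) is a polynomial in y; find its integer roots y ∈ {−4, ..., 4}, then test f_x and f at those candidates.
  x = -4: f_y(-4, y) = 6*y**2 + 46*y + 100; no integer root y with |y| ≤ 4.
  x = -3: f_y(-3, y) = 6*y**2 + 44*y + 87; no integer root y with |y| ≤ 4.
  x = -2: f_y(-2, y) = 6*y**2 + 42*y + 76; no integer root y with |y| ≤ 4.
  x = -1: f_y(-1, y) = 6*y**2 + 40*y + 67; no integer root y with |y| ≤ 4.
  x = 0: f_y(0, y) = 6*y**2 + 38*y + 60; vanishes at y ∈ {-3}. (0, -3): f_x = 0, f = 0 — SINGULAR.
  x = 1: f_y(1, y) = 6*y**2 + 36*y + 55; no integer root y with |y| ≤ 4.
  x = 2: f_y(2, y) = 6*y**2 + 34*y + 52; no integer root y with |y| ≤ 4.
  x = 3: f_y(3, y) = 6*y**2 + 32*y + 51; no integer root y with |y| ≤ 4.
  x = 4: f_y(4, y) = 6*y**2 + 30*y + 52; no integer root y with |y| ≤ 4.
Only singular point on the grid: (0, -3).
Classify: substitute x = 0 + u, y = -3 + v and expand: f = -3*u**3 + u**2*v - u*v**2 + 2*v**3 + v**2.
No constant or linear terms (consistent with a singular point). Quadratic part: v**2. Cubic part: -3*u**3 + u**2*v - u*v**2 + 2*v**3.
The quadratic part v**2 is a perfect square, so there is a single (double) tangent line v = 0, i.e. y = -3. Restricting the cubic part to that line (v = 0) leaves -3*u**3 ≠ 0, so f is not divisible by v and the branch is v² ≈ 3*u**3 to lowest order — this is a cusp.
Classification: cusp.


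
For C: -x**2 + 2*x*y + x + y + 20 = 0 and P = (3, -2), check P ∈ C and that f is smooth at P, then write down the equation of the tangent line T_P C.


Tangent line at P: -9*x + 7*y + 41 = 0.

Step 1: f(3, -2) = 0, so P lies on C.
Step 2: partial derivatives
  f_x(x, y) = -2*x + 2*y + 1, f_y(x, y) = 2*x + 1.
  f_x(P) = -9, f_y(P) = 7 (gradient nonzero, so P is smooth).
Step 3: tangent line at P: -9·(x − 3) + 7·(y − -2) = 0.
Expanding: -9*x + 7*y + 41 = 0.


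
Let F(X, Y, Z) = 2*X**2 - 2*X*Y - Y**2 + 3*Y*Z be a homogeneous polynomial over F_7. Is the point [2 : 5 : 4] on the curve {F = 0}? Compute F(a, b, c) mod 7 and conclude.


F(2,5,4) ≡ 2 (mod 7); P is NOT on the curve.

Evaluate F(2, 5, 4) term-by-term (mod 7).
  2*X**2 ↦ 2·4·1·1 = 8
  -2*X*Y ↦ -2·2·5·1 = -20
  -Y**2 ↦ -1·1·25·1 = -25
  3*Y*Z ↦ 3·1·5·4 = 60
Sum: F(2, 5, 4) = (8) + (-20) + (-25) + (60) = 23.
Reducing mod 7: 23 ≡ 2 (mod 7).
Since F(a, b, c) ≡ 2 ≠ 0 (mod 7), P does NOT lie on the curve.


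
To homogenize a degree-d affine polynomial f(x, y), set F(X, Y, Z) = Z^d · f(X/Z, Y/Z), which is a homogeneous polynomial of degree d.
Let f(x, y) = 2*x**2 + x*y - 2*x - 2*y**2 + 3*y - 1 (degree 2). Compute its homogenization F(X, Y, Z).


F(X, Y, Z) = 2*X**2 + X*Y - 2*X*Z - 2*Y**2 + 3*Y*Z - Z**2

deg(f) = 2.
Substitute x = X/Z, y = Y/Z into f, then multiply by Z^2.
  monomial 2·x^2·y^0 ↦ 2·X^2·Y^0·Z^0.
  monomial 1·x^1·y^1 ↦ 1·X^1·Y^1·Z^0.
  monomial -2·x^1·y^0 ↦ -2·X^1·Y^0·Z^1.
  monomial -2·x^0·y^2 ↦ -2·X^0·Y^2·Z^0.
  monomial 3·x^0·y^1 ↦ 3·X^0·Y^1·Z^1.
  monomial -1·x^0·y^0 ↦ -1·X^0·Y^0·Z^2.
Collecting: F(X, Y, Z) = 2*X**2 + X*Y - 2*X*Z - 2*Y**2 + 3*Y*Z - Z**2.


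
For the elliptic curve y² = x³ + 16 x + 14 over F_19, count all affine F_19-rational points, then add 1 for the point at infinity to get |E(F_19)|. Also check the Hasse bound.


Affine points = {(2, 4), (2, 15), (4, 3), (4, 16), (11, 1), (11, 18), (13, 5), (13, 14), (15, 0), (18, 4), (18, 15)}; affine count = 11; |E(F_19)| = 12.

Discriminant check: Δ ∝ 4a³ + 27b² = 4·16³ + 27·14² = 4·4096 + 27·196 ≡ 16 (mod 19). Nonzero ⇒ E is nonsingular.
For each x ∈ F_19, compute rhs = x³ + 16·x + 14 mod 19, then count y ∈ F_19 with y² ≡ rhs.
  x = 0: rhs = 14, matching y values: none (0 points).
  x = 1: rhs = 12, matching y values: none (0 points).
  x = 2: rhs = 16, matching y values: 4, 15 (2 points).
  x = 3: rhs = 13, matching y values: none (0 points).
  x = 4: rhs = 9, matching y values: 3, 16 (2 points).
  x = 5: rhs = 10, matching y values: none (0 points).
  x = 6: rhs = 3, matching y values: none (0 points).
  x = 7: rhs = 13, matching y values: none (0 points).
  x = 8: rhs = 8, matching y values: none (0 points).
  x = 9: rhs = 13, matching y values: none (0 points).
  x = 10: rhs = 15, matching y values: none (0 points).
  x = 11: rhs = 1, matching y values: 1, 18 (2 points).
  x = 12: rhs = 15, matching y values: none (0 points).
  x = 13: rhs = 6, matching y values: 5, 14 (2 points).
  x = 14: rhs = 18, matching y values: none (0 points).
  x = 15: rhs = 0, matching y values: 0 (1 points).
  x = 16: rhs = 15, matching y values: none (0 points).
  x = 17: rhs = 12, matching y values: none (0 points).
  x = 18: rhs = 16, matching y values: 4, 15 (2 points).
Total affine count: 11.
Full point count |E(F_19)| = 11 + 1 = 12.
Hasse bound: |12 − (19+1)| = |-8| = 8 ≤ 2√19 ≈ 8.7178 ✓.


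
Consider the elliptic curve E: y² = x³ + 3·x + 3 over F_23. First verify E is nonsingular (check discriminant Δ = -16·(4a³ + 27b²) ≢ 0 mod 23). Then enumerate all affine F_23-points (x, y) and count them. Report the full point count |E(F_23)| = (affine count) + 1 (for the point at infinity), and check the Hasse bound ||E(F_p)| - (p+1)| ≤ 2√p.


Affine points = {(0, 7), (0, 16), (3, 4), (3, 19), (9, 0), (13, 10), (13, 13), (14, 11), (14, 12), (18, 1), (18, 22), (20, 6), (20, 17), (21, 9), (21, 14)}; affine count = 15; |E(F_23)| = 16.

Discriminant check: Δ ∝ 4a³ + 27b² = 4·3³ + 27·3² = 4·27 + 27·9 ≡ 6 (mod 23). Nonzero ⇒ E is nonsingular.
For each x ∈ F_23, compute rhs = x³ + 3·x + 3 mod 23, then count y ∈ F_23 with y² ≡ rhs.
  x = 0: rhs = 3, matching y values: 7, 16 (2 points).
  x = 1: rhs = 7, matching y values: none (0 points).
  x = 2: rhs = 17, matching y values: none (0 points).
  x = 3: rhs = 16, matching y values: 4, 19 (2 points).
  x = 4: rhs = 10, matching y values: none (0 points).
  x = 5: rhs = 5, matching y values: none (0 points).
  x = 6: rhs = 7, matching y values: none (0 points).
  x = 7: rhs = 22, matching y values: none (0 points).
  x = 8: rhs = 10, matching y values: none (0 points).
  x = 9: rhs = 0, matching y values: 0 (1 points).
  x = 10: rhs = 21, matching y values: none (0 points).
  x = 11: rhs = 10, matching y values: none (0 points).
  x = 12: rhs = 19, matching y values: none (0 points).
  x = 13: rhs = 8, matching y values: 10, 13 (2 points).
  x = 14: rhs = 6, matching y values: 11, 12 (2 points).
  x = 15: rhs = 19, matching y values: none (0 points).
  x = 16: rhs = 7, matching y values: none (0 points).
  x = 17: rhs = 22, matching y values: none (0 points).
  x = 18: rhs = 1, matching y values: 1, 22 (2 points).
  x = 19: rhs = 19, matching y values: none (0 points).
  x = 20: rhs = 13, matching y values: 6, 17 (2 points).
  x = 21: rhs = 12, matching y values: 9, 14 (2 points).
  x = 22: rhs = 22, matching y values: none (0 points).
Total affine count: 15.
Full point count |E(F_23)| = 15 + 1 = 16.
Hasse bound: |16 − (23+1)| = |-8| = 8 ≤ 2√23 ≈ 9.5917 ✓.


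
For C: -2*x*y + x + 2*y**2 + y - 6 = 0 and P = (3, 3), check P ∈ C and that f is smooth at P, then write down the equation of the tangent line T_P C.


Tangent line at P: -5*x + 7*y - 6 = 0.

Step 1: f(3, 3) = 0, so P lies on C.
Step 2: partial derivatives
  f_x(x, y) = 1 - 2*y, f_y(x, y) = -2*x + 4*y + 1.
  f_x(P) = -5, f_y(P) = 7 (gradient nonzero, so P is smooth).
Step 3: tangent line at P: -5·(x − 3) + 7·(y − 3) = 0.
Expanding: -5*x + 7*y - 6 = 0.


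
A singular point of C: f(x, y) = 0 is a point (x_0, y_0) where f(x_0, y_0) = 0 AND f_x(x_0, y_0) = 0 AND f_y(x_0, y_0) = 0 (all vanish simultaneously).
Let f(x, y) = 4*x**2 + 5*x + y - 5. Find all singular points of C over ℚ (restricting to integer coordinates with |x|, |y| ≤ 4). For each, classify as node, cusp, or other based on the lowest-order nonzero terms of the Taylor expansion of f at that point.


No singular points in the scanned grid; C is smooth there.

Compute partial derivatives:
  f_x = 8*x + 5.
  f_y = 1.
f_y = 1 is a nonzero constant, so f_y never vanishes: no point (x, y) can satisfy f = f_x = f_y = 0. In particular no (x, y) ∈ {−4, ..., 4}² is singular; the curve is smooth.


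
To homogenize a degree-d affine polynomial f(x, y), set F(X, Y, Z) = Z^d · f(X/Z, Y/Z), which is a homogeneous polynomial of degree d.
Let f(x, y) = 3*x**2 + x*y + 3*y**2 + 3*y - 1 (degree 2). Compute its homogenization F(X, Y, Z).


F(X, Y, Z) = 3*X**2 + X*Y + 3*Y**2 + 3*Y*Z - Z**2

deg(f) = 2.
Substitute x = X/Z, y = Y/Z into f, then multiply by Z^2.
  monomial 3·x^2·y^0 ↦ 3·X^2·Y^0·Z^0.
  monomial 1·x^1·y^1 ↦ 1·X^1·Y^1·Z^0.
  monomial 3·x^0·y^2 ↦ 3·X^0·Y^2·Z^0.
  monomial 3·x^0·y^1 ↦ 3·X^0·Y^1·Z^1.
  monomial -1·x^0·y^0 ↦ -1·X^0·Y^0·Z^2.
Collecting: F(X, Y, Z) = 3*X**2 + X*Y + 3*Y**2 + 3*Y*Z - Z**2.
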